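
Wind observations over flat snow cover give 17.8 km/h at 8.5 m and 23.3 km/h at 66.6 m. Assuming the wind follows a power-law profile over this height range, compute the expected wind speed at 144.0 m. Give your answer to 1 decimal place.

25.8 km/h

First find α: α = ln(V₂/V₁)/ln(z₂/z₁) = ln(23.3/17.8)/ln(66.6/8.5) = 0.26925/2.05864 = 0.1308
Extrapolate from 66.6 m to 144.0 m: V₃ = 23.3 × (144.0/66.6)^0.1308 = 23.3 × 1.1061 = 25.7725 km/h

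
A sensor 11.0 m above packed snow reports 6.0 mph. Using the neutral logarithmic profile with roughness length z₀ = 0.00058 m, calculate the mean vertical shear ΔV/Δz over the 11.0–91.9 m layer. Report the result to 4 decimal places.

Log law: V₂ = V₁ · ln(z₂/z₀)/ln(z₁/z₀) = 6.0 × 11.9732/9.8504 = 7.2930 mph
ΔV/Δz = (7.2930 − 6.0)/(91.9 − 11.0) = 1.2930/80.9000 = 0.01598 mph/m

0.0160 mph/m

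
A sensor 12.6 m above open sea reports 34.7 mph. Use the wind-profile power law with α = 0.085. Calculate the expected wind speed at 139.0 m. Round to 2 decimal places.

42.56 mph

Power-law profile: V₂ = V₁ · (z₂/z₁)^α
V₂ = 34.7 × (139.0/12.6)^0.085 = 34.7 × (11.0317)^0.085
    = 34.7 × 1.2264 = 42.5554 mph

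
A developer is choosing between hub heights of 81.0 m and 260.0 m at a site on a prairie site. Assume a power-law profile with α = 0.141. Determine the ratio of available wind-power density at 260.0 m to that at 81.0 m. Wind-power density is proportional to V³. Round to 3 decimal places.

Speed ratio: V_B/V_A = (z_B/z_A)^α = (260.0/81.0)^0.141 = (3.2099)^0.141 = 1.17873
Power-density ratio: P_B/P_A = (V_B/V_A)³ = (1.17873)³ = 1.63774

1.638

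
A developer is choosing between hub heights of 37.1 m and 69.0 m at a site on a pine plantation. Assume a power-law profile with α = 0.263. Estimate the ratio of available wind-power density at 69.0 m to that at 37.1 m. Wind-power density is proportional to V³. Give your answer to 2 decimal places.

Speed ratio: V_B/V_A = (z_B/z_A)^α = (69.0/37.1)^0.263 = (1.8598)^0.263 = 1.17726
Power-density ratio: P_B/P_A = (V_B/V_A)³ = (1.17726)³ = 1.63161

1.63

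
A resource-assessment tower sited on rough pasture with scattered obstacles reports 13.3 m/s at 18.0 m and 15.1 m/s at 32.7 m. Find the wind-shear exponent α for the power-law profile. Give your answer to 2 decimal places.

Power law: V₂/V₁ = (z₂/z₁)^α ⇒ α = ln(V₂/V₁) / ln(z₂/z₁)
α = ln(15.1/13.3) / ln(32.7/18.0) = ln(1.1353) / ln(1.8167)
  = 0.12693 / 0.59700 = 0.21261

α ≈ 0.21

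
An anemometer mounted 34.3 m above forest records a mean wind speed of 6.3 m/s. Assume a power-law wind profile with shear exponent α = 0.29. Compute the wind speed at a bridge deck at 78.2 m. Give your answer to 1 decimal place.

8.0 m/s

Power-law profile: V₂ = V₁ · (z₂/z₁)^α
V₂ = 6.3 × (78.2/34.3)^0.29 = 6.3 × (2.2799)^0.29
    = 6.3 × 1.2700 = 8.0008 m/s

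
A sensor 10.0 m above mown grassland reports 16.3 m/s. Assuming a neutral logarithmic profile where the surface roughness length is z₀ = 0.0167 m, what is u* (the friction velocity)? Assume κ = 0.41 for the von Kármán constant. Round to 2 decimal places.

Log law: V(z) = (u*/κ) · ln(z/z₀) ⇒ u* = κ · V / ln(z/z₀)
u* = 0.41 × 16.3 / ln(10.0/0.0167) = 0.41 × 16.3 / 6.3949
   = 6.6830 / 6.3949 = 1.0450 m/s

u* ≈ 1.05 m/s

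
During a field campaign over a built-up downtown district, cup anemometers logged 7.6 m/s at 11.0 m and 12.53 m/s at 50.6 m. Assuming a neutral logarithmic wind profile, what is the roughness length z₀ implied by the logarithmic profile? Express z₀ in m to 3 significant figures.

Log law: V(z) ∝ ln(z/z₀). With r = V₁/V₂ = 7.6/12.53 = 0.60654,
r · ln(z₂/z₀) = ln(z₁/z₀) ⇒ ln z₀ = (ln z₁ − r·ln z₂)/(1 − r)
ln z₀ = (2.39790 − 0.60654×3.92395) / 0.39346 = 0.0454
z₀ = exp(0.0454) = 1.046 m

z₀ ≈ 1.05 m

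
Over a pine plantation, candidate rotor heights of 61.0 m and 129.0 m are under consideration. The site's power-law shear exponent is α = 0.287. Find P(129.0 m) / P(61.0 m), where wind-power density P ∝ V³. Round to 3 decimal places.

1.906

Speed ratio: V_B/V_A = (z_B/z_A)^α = (129.0/61.0)^0.287 = (2.1148)^0.287 = 1.23979
Power-density ratio: P_B/P_A = (V_B/V_A)³ = (1.23979)³ = 1.90567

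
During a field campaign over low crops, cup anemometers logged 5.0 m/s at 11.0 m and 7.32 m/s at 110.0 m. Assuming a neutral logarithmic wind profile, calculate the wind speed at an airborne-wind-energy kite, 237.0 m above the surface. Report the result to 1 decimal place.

8.1 m/s

Log law: V ∝ ln(z/z₀). From the pair, with r = V₁/V₂ = 0.68306,
ln z₀ = (ln z₁ − r·ln z₂)/(1 − r) = (2.3979 − 0.68306×4.7005)/0.31694 = -2.5646 → z₀ = 0.07695 m
V₃ = V₁ · ln(z₃/z₀)/ln(z₁/z₀) = 5.0 × 8.0326/4.9625 = 8.0934 m/s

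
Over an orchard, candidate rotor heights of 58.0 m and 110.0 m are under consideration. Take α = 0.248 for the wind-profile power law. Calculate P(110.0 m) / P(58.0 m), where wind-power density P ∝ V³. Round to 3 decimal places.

1.610

Speed ratio: V_B/V_A = (z_B/z_A)^α = (110.0/58.0)^0.248 = (1.8966)^0.248 = 1.17202
Power-density ratio: P_B/P_A = (V_B/V_A)³ = (1.17202)³ = 1.60993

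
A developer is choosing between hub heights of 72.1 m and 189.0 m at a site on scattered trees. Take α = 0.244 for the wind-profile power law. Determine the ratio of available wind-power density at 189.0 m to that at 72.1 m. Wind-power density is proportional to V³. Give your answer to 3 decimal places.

2.025

Speed ratio: V_B/V_A = (z_B/z_A)^α = (189.0/72.1)^0.244 = (2.6214)^0.244 = 1.26509
Power-density ratio: P_B/P_A = (V_B/V_A)³ = (1.26509)³ = 2.02470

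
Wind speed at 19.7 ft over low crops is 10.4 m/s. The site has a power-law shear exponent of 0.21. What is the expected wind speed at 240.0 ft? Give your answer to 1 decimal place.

Power-law profile: V₂ = V₁ · (z₂/z₁)^α
V₂ = 10.4 × (240.0/19.7)^0.21 = 10.4 × (12.1827)^0.21
    = 10.4 × 1.6905 = 17.5808 m/s

17.6 m/s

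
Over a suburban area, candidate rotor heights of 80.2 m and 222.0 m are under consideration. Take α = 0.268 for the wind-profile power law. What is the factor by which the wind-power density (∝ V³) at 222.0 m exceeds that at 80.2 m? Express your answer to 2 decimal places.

2.27

Speed ratio: V_B/V_A = (z_B/z_A)^α = (222.0/80.2)^0.268 = (2.7681)^0.268 = 1.31372
Power-density ratio: P_B/P_A = (V_B/V_A)³ = (1.31372)³ = 2.26731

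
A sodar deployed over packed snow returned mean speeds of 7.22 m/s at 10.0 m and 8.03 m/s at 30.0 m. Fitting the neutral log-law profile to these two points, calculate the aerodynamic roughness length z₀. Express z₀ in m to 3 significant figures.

Log law: V(z) ∝ ln(z/z₀). With r = V₁/V₂ = 7.22/8.03 = 0.89913,
r · ln(z₂/z₀) = ln(z₁/z₀) ⇒ ln z₀ = (ln z₁ − r·ln z₂)/(1 − r)
ln z₀ = (2.30259 − 0.89913×3.40120) / 0.10087 = -7.4900
z₀ = exp(-7.4900) = 0.0005587 m

z₀ ≈ 0.000559 m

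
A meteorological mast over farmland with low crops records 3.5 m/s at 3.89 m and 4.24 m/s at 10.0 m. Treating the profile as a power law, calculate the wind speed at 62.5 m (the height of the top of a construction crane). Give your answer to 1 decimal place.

First find α: α = ln(V₂/V₁)/ln(z₂/z₁) = ln(4.24/3.5)/ln(10.0/3.89) = 0.19180/0.94418 = 0.2031
Extrapolate from 10.0 m to 62.5 m: V₃ = 4.24 × (62.5/10.0)^0.2031 = 4.24 × 1.4510 = 6.1524 m/s

6.2 m/s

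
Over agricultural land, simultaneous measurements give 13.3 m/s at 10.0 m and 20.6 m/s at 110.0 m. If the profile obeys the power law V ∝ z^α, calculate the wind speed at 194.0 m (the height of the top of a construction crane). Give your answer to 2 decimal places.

22.85 m/s

First find α: α = ln(V₂/V₁)/ln(z₂/z₁) = ln(20.6/13.3)/ln(110.0/10.0) = 0.43753/2.39790 = 0.1825
Extrapolate from 110.0 m to 194.0 m: V₃ = 20.6 × (194.0/110.0)^0.1825 = 20.6 × 1.1091 = 22.8469 m/s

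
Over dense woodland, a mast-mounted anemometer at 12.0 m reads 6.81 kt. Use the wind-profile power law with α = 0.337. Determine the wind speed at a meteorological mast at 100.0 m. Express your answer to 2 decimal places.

13.91 kt

Power-law profile: V₂ = V₁ · (z₂/z₁)^α
V₂ = 6.81 × (100.0/12.0)^0.337 = 6.81 × (8.3333)^0.337
    = 6.81 × 2.0432 = 13.9144 kt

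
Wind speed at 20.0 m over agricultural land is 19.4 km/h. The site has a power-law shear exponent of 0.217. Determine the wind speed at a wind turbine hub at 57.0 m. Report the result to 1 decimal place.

24.4 km/h

Power-law profile: V₂ = V₁ · (z₂/z₁)^α
V₂ = 19.4 × (57.0/20.0)^0.217 = 19.4 × (2.8500)^0.217
    = 19.4 × 1.2552 = 24.3502 km/h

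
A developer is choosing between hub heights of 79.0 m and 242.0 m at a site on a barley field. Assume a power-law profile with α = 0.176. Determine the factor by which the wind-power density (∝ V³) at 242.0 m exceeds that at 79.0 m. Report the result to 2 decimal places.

Speed ratio: V_B/V_A = (z_B/z_A)^α = (242.0/79.0)^0.176 = (3.0633)^0.176 = 1.21778
Power-density ratio: P_B/P_A = (V_B/V_A)³ = (1.21778)³ = 1.80596

1.81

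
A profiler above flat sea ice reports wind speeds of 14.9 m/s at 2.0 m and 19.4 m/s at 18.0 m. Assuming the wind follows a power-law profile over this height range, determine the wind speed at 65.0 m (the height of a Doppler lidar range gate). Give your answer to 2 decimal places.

22.64 m/s

First find α: α = ln(V₂/V₁)/ln(z₂/z₁) = ln(19.4/14.9)/ln(18.0/2.0) = 0.26391/2.19722 = 0.1201
Extrapolate from 18.0 m to 65.0 m: V₃ = 19.4 × (65.0/18.0)^0.1201 = 19.4 × 1.1668 = 22.6350 m/s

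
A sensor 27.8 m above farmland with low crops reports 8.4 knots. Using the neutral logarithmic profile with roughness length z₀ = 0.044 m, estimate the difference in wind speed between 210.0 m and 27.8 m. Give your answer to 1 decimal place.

2.6 knots

Log law: V₂ = V₁ · ln(z₂/z₀)/ln(z₁/z₀) = 8.4 × 8.4707/6.4486 = 11.0340 knots
ΔV = 11.0340 − 8.4 = 2.6340 knots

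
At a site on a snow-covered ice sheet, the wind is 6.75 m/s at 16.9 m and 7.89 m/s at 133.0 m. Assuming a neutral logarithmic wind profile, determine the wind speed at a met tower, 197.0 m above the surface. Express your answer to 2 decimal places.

Log law: V ∝ ln(z/z₀). From the pair, with r = V₁/V₂ = 0.85551,
ln z₀ = (ln z₁ − r·ln z₂)/(1 − r) = (2.8273 − 0.85551×4.8903)/0.14449 = -9.3880 → z₀ = 0.00008372 m
V₃ = V₁ · ln(z₃/z₀)/ln(z₁/z₀) = 6.75 × 14.6712/12.2153 = 8.1071 m/s

8.11 m/s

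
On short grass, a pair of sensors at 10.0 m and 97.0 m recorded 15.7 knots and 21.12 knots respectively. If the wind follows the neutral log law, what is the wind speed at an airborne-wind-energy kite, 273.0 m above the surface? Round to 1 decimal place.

23.6 knots

Log law: V ∝ ln(z/z₀). From the pair, with r = V₁/V₂ = 0.74337,
ln z₀ = (ln z₁ − r·ln z₂)/(1 − r) = (2.3026 − 0.74337×4.5747)/0.25663 = -4.2790 → z₀ = 0.01386 m
V₃ = V₁ · ln(z₃/z₀)/ln(z₁/z₀) = 15.7 × 9.8885/6.5816 = 23.5884 knots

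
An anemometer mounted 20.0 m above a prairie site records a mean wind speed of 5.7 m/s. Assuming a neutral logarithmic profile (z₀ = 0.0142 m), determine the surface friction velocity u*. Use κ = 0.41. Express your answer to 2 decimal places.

u* ≈ 0.32 m/s

Log law: V(z) = (u*/κ) · ln(z/z₀) ⇒ u* = κ · V / ln(z/z₀)
u* = 0.41 × 5.7 / ln(20.0/0.0142) = 0.41 × 5.7 / 7.2502
   = 2.3370 / 7.2502 = 0.3223 m/s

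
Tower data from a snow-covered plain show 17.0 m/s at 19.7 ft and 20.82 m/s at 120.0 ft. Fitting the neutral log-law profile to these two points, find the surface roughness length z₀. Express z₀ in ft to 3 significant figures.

Log law: V(z) ∝ ln(z/z₀). With r = V₁/V₂ = 17.0/20.82 = 0.81652,
r · ln(z₂/z₀) = ln(z₁/z₀) ⇒ ln z₀ = (ln z₁ − r·ln z₂)/(1 − r)
ln z₀ = (2.98062 − 0.81652×4.78749) / 0.18348 = -5.0604
z₀ = exp(-5.0604) = 0.006343 ft

z₀ ≈ 0.00634 ft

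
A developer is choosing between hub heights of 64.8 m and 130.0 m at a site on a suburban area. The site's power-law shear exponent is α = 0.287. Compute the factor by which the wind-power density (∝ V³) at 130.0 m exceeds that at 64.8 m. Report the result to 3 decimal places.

Speed ratio: V_B/V_A = (z_B/z_A)^α = (130.0/64.8)^0.287 = (2.0062)^0.287 = 1.22118
Power-density ratio: P_B/P_A = (V_B/V_A)³ = (1.22118)³ = 1.82112

1.821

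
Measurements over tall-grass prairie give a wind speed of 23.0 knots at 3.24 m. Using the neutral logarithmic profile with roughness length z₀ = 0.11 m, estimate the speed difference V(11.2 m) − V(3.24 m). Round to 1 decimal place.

Log law: V₂ = V₁ · ln(z₂/z₀)/ln(z₁/z₀) = 23.0 × 4.6232/3.3828 = 31.4331 knots
ΔV = 31.4331 − 23.0 = 8.4331 knots

8.4 knots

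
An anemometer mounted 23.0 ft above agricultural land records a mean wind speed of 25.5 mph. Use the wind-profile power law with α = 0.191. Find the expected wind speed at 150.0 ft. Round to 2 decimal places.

36.48 mph

Power-law profile: V₂ = V₁ · (z₂/z₁)^α
V₂ = 25.5 × (150.0/23.0)^0.191 = 25.5 × (6.5217)^0.191
    = 25.5 × 1.4307 = 36.4824 mph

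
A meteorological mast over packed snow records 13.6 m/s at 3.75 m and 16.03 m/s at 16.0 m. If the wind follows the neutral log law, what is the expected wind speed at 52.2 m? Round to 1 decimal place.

Log law: V ∝ ln(z/z₀). From the pair, with r = V₁/V₂ = 0.84841,
ln z₀ = (ln z₁ − r·ln z₂)/(1 − r) = (1.3218 − 0.84841×2.7726)/0.15159 = -6.7981 → z₀ = 0.001116 m
V₃ = V₁ · ln(z₃/z₀)/ln(z₁/z₀) = 13.6 × 10.7532/8.1199 = 18.0106 m/s

18.0 m/s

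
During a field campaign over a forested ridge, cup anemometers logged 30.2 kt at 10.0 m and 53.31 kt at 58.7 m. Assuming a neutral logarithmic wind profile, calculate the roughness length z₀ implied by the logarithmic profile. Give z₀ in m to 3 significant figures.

z₀ ≈ 0.990 m

Log law: V(z) ∝ ln(z/z₀). With r = V₁/V₂ = 30.2/53.31 = 0.56650,
r · ln(z₂/z₀) = ln(z₁/z₀) ⇒ ln z₀ = (ln z₁ − r·ln z₂)/(1 − r)
ln z₀ = (2.30259 − 0.56650×4.07244) / 0.43350 = -0.0102
z₀ = exp(-0.0102) = 0.9898 m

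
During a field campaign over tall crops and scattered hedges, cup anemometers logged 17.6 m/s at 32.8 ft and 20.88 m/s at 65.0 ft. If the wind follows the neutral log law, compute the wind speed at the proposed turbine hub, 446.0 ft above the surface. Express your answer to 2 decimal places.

Log law: V ∝ ln(z/z₀). From the pair, with r = V₁/V₂ = 0.84291,
ln z₀ = (ln z₁ − r·ln z₂)/(1 − r) = (3.4904 − 0.84291×4.1744)/0.15709 = -0.1796 → z₀ = 0.8356 ft
V₃ = V₁ · ln(z₃/z₀)/ln(z₁/z₀) = 17.6 × 6.2799/3.6700 = 30.1160 m/s

30.12 m/s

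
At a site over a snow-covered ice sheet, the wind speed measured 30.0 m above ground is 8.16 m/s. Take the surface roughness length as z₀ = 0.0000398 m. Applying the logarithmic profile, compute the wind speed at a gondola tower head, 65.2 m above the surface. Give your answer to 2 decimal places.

Log law: V(z) ∝ ln(z/z₀), so V₂/V₁ = ln(z₂/z₀) / ln(z₁/z₀).
ln(65.2/0.0000398) = 14.3091, ln(30.0/0.0000398) = 13.5328
V₂ = 8.16 × 14.3091/13.5328 = 8.16 × 1.0574 = 8.6281 m/s

8.63 m/s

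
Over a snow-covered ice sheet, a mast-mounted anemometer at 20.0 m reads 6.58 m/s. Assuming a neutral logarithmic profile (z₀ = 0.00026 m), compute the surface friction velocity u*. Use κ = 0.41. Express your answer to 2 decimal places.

Log law: V(z) = (u*/κ) · ln(z/z₀) ⇒ u* = κ · V / ln(z/z₀)
u* = 0.41 × 6.58 / ln(20.0/0.00026) = 0.41 × 6.58 / 11.2506
   = 2.6978 / 11.2506 = 0.2398 m/s

u* ≈ 0.24 m/s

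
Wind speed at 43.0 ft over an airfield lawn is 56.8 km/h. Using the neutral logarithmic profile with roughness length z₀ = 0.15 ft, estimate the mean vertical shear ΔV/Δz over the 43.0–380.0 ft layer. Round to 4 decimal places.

Log law: V₂ = V₁ · ln(z₂/z₀)/ln(z₁/z₀) = 56.8 × 7.8373/5.6583 = 78.6732 km/h
ΔV/Δz = (78.6732 − 56.8)/(380.0 − 43.0) = 21.8732/337.0000 = 0.06491 km/h/ft

0.0649 km/h/ft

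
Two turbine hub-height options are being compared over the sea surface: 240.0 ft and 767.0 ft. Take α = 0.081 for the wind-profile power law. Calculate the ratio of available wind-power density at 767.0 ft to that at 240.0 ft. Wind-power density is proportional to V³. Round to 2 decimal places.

Speed ratio: V_B/V_A = (z_B/z_A)^α = (767.0/240.0)^0.081 = (3.1958)^0.081 = 1.09868
Power-density ratio: P_B/P_A = (V_B/V_A)³ = (1.09868)³ = 1.32622

1.33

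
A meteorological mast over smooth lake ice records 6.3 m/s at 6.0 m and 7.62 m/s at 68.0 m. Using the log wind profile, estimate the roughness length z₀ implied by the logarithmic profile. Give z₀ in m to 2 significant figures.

Log law: V(z) ∝ ln(z/z₀). With r = V₁/V₂ = 6.3/7.62 = 0.82677,
r · ln(z₂/z₀) = ln(z₁/z₀) ⇒ ln z₀ = (ln z₁ − r·ln z₂)/(1 − r)
ln z₀ = (1.79176 − 0.82677×4.21951) / 0.17323 = -9.7952
z₀ = exp(-9.7952) = 0.00005572 m

z₀ ≈ 0.000056 m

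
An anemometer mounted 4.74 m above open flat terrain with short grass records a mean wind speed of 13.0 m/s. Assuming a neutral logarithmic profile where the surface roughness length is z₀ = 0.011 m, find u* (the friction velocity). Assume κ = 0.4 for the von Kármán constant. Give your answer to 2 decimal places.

u* ≈ 0.86 m/s

Log law: V(z) = (u*/κ) · ln(z/z₀) ⇒ u* = κ · V / ln(z/z₀)
u* = 0.4 × 13.0 / ln(4.74/0.011) = 0.4 × 13.0 / 6.0659
   = 5.2000 / 6.0659 = 0.8573 m/s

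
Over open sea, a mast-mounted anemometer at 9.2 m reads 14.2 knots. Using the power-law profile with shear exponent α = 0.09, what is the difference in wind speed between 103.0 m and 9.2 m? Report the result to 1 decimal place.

Power law: V₂ = V₁ · (z₂/z₁)^α = 14.2 × (11.1957)^0.09 = 17.6483 knots
ΔV = 17.6483 − 14.2 = 3.4483 knots

3.4 knots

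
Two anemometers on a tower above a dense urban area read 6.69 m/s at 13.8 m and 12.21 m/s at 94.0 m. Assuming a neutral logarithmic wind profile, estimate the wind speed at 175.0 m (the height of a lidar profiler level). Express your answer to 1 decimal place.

14.0 m/s

Log law: V ∝ ln(z/z₀). From the pair, with r = V₁/V₂ = 0.54791,
ln z₀ = (ln z₁ − r·ln z₂)/(1 − r) = (2.6247 − 0.54791×4.5433)/0.45209 = 0.2994 → z₀ = 1.349 m
V₃ = V₁ · ln(z₃/z₀)/ln(z₁/z₀) = 6.69 × 4.8654/2.3253 = 13.9981 m/s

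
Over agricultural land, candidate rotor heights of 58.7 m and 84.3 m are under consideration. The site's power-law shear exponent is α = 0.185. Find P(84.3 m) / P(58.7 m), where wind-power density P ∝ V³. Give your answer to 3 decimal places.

1.222

Speed ratio: V_B/V_A = (z_B/z_A)^α = (84.3/58.7)^0.185 = (1.4361)^0.185 = 1.06925
Power-density ratio: P_B/P_A = (V_B/V_A)³ = (1.06925)³ = 1.22248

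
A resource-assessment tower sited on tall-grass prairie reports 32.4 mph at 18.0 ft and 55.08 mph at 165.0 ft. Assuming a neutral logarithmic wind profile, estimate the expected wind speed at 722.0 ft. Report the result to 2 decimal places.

70.19 mph

Log law: V ∝ ln(z/z₀). From the pair, with r = V₁/V₂ = 0.58824,
ln z₀ = (ln z₁ − r·ln z₂)/(1 − r) = (2.8904 − 0.58824×5.1059)/0.41176 = -0.2747 → z₀ = 0.7598 ft
V₃ = V₁ · ln(z₃/z₀)/ln(z₁/z₀) = 32.4 × 6.8568/3.1651 = 70.1901 mph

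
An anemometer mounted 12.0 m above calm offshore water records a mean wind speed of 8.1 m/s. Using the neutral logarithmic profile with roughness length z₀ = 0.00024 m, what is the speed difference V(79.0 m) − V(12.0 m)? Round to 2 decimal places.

Log law: V₂ = V₁ · ln(z₂/z₀)/ln(z₁/z₀) = 8.1 × 12.7043/10.8198 = 9.5108 m/s
ΔV = 9.5108 − 8.1 = 1.4108 m/s

1.41 m/s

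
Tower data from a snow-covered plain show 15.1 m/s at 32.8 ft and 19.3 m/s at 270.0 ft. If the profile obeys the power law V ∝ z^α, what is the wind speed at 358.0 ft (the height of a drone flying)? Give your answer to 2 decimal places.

19.94 m/s

First find α: α = ln(V₂/V₁)/ln(z₂/z₁) = ln(19.3/15.1)/ln(270.0/32.8) = 0.24541/2.10799 = 0.1164
Extrapolate from 270.0 ft to 358.0 ft: V₃ = 19.3 × (358.0/270.0)^0.1164 = 19.3 × 1.0334 = 19.9444 m/s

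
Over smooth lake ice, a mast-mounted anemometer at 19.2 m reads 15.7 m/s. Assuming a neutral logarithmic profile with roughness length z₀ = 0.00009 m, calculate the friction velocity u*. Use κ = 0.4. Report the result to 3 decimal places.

u* ≈ 0.512 m/s

Log law: V(z) = (u*/κ) · ln(z/z₀) ⇒ u* = κ · V / ln(z/z₀)
u* = 0.4 × 15.7 / ln(19.2/0.00009) = 0.4 × 15.7 / 12.2706
   = 6.2800 / 12.2706 = 0.5118 m/s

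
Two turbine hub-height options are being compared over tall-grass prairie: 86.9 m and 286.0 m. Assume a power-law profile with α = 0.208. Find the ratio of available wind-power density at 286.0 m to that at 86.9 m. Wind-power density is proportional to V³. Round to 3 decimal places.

2.103

Speed ratio: V_B/V_A = (z_B/z_A)^α = (286.0/86.9)^0.208 = (3.2911)^0.208 = 1.28117
Power-density ratio: P_B/P_A = (V_B/V_A)³ = (1.28117)³ = 2.10293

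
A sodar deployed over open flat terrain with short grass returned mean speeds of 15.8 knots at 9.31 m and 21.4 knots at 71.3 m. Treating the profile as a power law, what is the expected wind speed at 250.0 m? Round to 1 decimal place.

First find α: α = ln(V₂/V₁)/ln(z₂/z₁) = ln(21.4/15.8)/ln(71.3/9.31) = 0.30338/2.03581 = 0.1490
Extrapolate from 71.3 m to 250.0 m: V₃ = 21.4 × (250.0/71.3)^0.1490 = 21.4 × 1.2056 = 25.7993 knots

25.8 knots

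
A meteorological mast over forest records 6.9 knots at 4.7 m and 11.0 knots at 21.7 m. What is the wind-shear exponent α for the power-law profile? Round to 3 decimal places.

α ≈ 0.305

Power law: V₂/V₁ = (z₂/z₁)^α ⇒ α = ln(V₂/V₁) / ln(z₂/z₁)
α = ln(11.0/6.9) / ln(21.7/4.7) = ln(1.5942) / ln(4.6170)
  = 0.46637 / 1.52975 = 0.30487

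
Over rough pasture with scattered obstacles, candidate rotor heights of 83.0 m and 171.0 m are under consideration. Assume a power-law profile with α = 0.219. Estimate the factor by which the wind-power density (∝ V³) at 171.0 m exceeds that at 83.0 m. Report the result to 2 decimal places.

1.61

Speed ratio: V_B/V_A = (z_B/z_A)^α = (171.0/83.0)^0.219 = (2.0602)^0.219 = 1.17152
Power-density ratio: P_B/P_A = (V_B/V_A)³ = (1.17152)³ = 1.60784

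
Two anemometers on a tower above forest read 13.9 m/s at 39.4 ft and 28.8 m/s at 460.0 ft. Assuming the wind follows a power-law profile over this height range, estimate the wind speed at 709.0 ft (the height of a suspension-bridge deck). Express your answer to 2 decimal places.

32.74 m/s

First find α: α = ln(V₂/V₁)/ln(z₂/z₁) = ln(28.8/13.9)/ln(460.0/39.4) = 0.72849/2.45746 = 0.2964
Extrapolate from 460.0 ft to 709.0 ft: V₃ = 28.8 × (709.0/460.0)^0.2964 = 28.8 × 1.1368 = 32.7408 m/s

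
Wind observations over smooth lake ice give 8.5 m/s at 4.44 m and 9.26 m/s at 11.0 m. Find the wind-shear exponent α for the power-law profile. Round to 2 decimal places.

α ≈ 0.09

Power law: V₂/V₁ = (z₂/z₁)^α ⇒ α = ln(V₂/V₁) / ln(z₂/z₁)
α = ln(9.26/8.5) / ln(11.0/4.44) = ln(1.0894) / ln(2.4775)
  = 0.08564 / 0.90724 = 0.09439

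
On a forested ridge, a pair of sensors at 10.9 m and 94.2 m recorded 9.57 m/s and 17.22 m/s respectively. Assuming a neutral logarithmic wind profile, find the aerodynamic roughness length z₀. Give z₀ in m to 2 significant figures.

z₀ ≈ 0.73 m

Log law: V(z) ∝ ln(z/z₀). With r = V₁/V₂ = 9.57/17.22 = 0.55575,
r · ln(z₂/z₀) = ln(z₁/z₀) ⇒ ln z₀ = (ln z₁ − r·ln z₂)/(1 − r)
ln z₀ = (2.38876 − 0.55575×4.54542) / 0.44425 = -0.3092
z₀ = exp(-0.3092) = 0.7341 m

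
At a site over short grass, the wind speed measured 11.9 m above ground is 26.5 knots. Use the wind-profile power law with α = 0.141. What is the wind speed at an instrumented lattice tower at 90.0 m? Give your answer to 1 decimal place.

35.2 knots

Power-law profile: V₂ = V₁ · (z₂/z₁)^α
V₂ = 26.5 × (90.0/11.9)^0.141 = 26.5 × (7.5630)^0.141
    = 26.5 × 1.3301 = 35.2486 knots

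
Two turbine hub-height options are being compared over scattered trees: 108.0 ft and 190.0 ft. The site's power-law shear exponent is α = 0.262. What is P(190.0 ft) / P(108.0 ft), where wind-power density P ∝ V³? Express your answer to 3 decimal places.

Speed ratio: V_B/V_A = (z_B/z_A)^α = (190.0/108.0)^0.262 = (1.7593)^0.262 = 1.15952
Power-density ratio: P_B/P_A = (V_B/V_A)³ = (1.15952)³ = 1.55894

1.559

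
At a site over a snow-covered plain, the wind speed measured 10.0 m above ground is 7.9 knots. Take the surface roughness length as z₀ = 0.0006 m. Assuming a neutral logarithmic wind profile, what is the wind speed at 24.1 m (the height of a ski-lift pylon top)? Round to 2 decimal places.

Log law: V(z) ∝ ln(z/z₀), so V₂/V₁ = ln(z₂/z₀) / ln(z₁/z₀).
ln(24.1/0.0006) = 10.6008, ln(10.0/0.0006) = 9.7212
V₂ = 7.9 × 10.6008/9.7212 = 7.9 × 1.0905 = 8.6148 knots

8.61 knots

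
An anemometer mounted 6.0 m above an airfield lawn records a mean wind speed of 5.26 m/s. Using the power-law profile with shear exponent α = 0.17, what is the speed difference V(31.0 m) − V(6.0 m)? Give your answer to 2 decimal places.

Power law: V₂ = V₁ · (z₂/z₁)^α = 5.26 × (5.1667)^0.17 = 6.9539 m/s
ΔV = 6.9539 − 5.26 = 1.6939 m/s

1.69 m/s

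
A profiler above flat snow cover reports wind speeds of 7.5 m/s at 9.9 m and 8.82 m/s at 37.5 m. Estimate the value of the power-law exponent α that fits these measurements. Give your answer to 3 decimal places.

α ≈ 0.122

Power law: V₂/V₁ = (z₂/z₁)^α ⇒ α = ln(V₂/V₁) / ln(z₂/z₁)
α = ln(8.82/7.5) / ln(37.5/9.9) = ln(1.1760) / ln(3.7879)
  = 0.16212 / 1.33181 = 0.12173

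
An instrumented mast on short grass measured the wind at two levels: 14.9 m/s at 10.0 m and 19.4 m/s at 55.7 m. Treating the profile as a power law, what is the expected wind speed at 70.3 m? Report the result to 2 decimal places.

First find α: α = ln(V₂/V₁)/ln(z₂/z₁) = ln(19.4/14.9)/ln(55.7/10.0) = 0.26391/1.71740 = 0.1537
Extrapolate from 55.7 m to 70.3 m: V₃ = 19.4 × (70.3/55.7)^0.1537 = 19.4 × 1.0364 = 20.1066 m/s

20.11 m/s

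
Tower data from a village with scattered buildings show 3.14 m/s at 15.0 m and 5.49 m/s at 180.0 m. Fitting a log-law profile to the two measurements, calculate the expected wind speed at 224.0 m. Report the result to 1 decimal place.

5.7 m/s

Log law: V ∝ ln(z/z₀). From the pair, with r = V₁/V₂ = 0.57195,
ln z₀ = (ln z₁ − r·ln z₂)/(1 − r) = (2.7081 − 0.57195×5.1930)/0.42805 = -0.6122 → z₀ = 0.5422 m
V₃ = V₁ · ln(z₃/z₀)/ln(z₁/z₀) = 3.14 × 6.0239/3.3203 = 5.6968 m/s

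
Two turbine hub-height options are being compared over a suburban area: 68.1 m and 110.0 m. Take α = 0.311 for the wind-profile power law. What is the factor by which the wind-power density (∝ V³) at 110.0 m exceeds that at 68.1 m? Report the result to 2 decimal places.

Speed ratio: V_B/V_A = (z_B/z_A)^α = (110.0/68.1)^0.311 = (1.6153)^0.311 = 1.16082
Power-density ratio: P_B/P_A = (V_B/V_A)³ = (1.16082)³ = 1.56420

1.56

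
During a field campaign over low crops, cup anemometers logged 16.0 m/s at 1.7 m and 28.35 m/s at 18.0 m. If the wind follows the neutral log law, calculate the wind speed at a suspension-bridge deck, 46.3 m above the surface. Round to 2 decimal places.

33.29 m/s

Log law: V ∝ ln(z/z₀). From the pair, with r = V₁/V₂ = 0.56437,
ln z₀ = (ln z₁ − r·ln z₂)/(1 − r) = (0.5306 − 0.56437×2.8904)/0.43563 = -2.5265 → z₀ = 0.07994 m
V₃ = V₁ · ln(z₃/z₀)/ln(z₁/z₀) = 16.0 × 6.3617/3.0572 = 33.2946 m/s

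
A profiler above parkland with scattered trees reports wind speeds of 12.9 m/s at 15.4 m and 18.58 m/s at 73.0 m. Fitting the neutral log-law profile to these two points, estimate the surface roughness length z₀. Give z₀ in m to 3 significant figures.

Log law: V(z) ∝ ln(z/z₀). With r = V₁/V₂ = 12.9/18.58 = 0.69429,
r · ln(z₂/z₀) = ln(z₁/z₀) ⇒ ln z₀ = (ln z₁ − r·ln z₂)/(1 − r)
ln z₀ = (2.73437 − 0.69429×4.29046) / 0.30571 = -0.7997
z₀ = exp(-0.7997) = 0.4495 m

z₀ ≈ 0.449 m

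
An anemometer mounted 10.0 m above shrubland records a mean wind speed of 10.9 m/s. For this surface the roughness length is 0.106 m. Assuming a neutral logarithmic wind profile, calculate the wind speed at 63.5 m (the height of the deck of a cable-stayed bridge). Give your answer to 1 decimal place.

Log law: V(z) ∝ ln(z/z₀), so V₂/V₁ = ln(z₂/z₀) / ln(z₁/z₀).
ln(63.5/0.106) = 6.3954, ln(10.0/0.106) = 4.5469
V₂ = 10.9 × 6.3954/4.5469 = 10.9 × 1.4065 = 15.3312 m/s

15.3 m/s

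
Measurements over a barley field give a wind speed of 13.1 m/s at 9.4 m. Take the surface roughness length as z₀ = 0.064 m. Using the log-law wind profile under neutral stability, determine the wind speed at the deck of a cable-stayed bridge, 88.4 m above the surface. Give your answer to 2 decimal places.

18.98 m/s

Log law: V(z) ∝ ln(z/z₀), so V₂/V₁ = ln(z₂/z₀) / ln(z₁/z₀).
ln(88.4/0.064) = 7.2307, ln(9.4/0.064) = 4.9896
V₂ = 13.1 × 7.2307/4.9896 = 13.1 × 1.4492 = 18.9841 m/s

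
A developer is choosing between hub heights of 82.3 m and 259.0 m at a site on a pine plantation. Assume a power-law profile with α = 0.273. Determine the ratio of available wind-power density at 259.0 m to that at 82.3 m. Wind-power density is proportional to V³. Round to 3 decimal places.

Speed ratio: V_B/V_A = (z_B/z_A)^α = (259.0/82.3)^0.273 = (3.1470)^0.273 = 1.36750
Power-density ratio: P_B/P_A = (V_B/V_A)³ = (1.36750)³ = 2.55729

2.557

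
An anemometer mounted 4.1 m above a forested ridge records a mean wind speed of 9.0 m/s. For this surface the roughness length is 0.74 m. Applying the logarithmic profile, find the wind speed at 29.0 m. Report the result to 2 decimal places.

Log law: V(z) ∝ ln(z/z₀), so V₂/V₁ = ln(z₂/z₀) / ln(z₁/z₀).
ln(29.0/0.74) = 3.6684, ln(4.1/0.74) = 1.7121
V₂ = 9.0 × 3.6684/1.7121 = 9.0 × 2.1426 = 19.2838 m/s

19.28 m/s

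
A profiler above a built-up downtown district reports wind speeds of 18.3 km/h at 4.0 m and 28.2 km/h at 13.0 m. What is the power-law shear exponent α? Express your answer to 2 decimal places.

α ≈ 0.37

Power law: V₂/V₁ = (z₂/z₁)^α ⇒ α = ln(V₂/V₁) / ln(z₂/z₁)
α = ln(28.2/18.3) / ln(13.0/4.0) = ln(1.5410) / ln(3.2500)
  = 0.43242 / 1.17865 = 0.36688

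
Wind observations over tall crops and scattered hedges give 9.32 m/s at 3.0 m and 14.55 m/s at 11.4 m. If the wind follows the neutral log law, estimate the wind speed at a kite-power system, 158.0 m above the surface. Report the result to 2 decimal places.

24.85 m/s

Log law: V ∝ ln(z/z₀). From the pair, with r = V₁/V₂ = 0.64055,
ln z₀ = (ln z₁ − r·ln z₂)/(1 − r) = (1.0986 − 0.64055×2.4336)/0.35945 = -1.2804 → z₀ = 0.2779 m
V₃ = V₁ · ln(z₃/z₀)/ln(z₁/z₀) = 9.32 × 6.3430/2.3790 = 24.8493 m/s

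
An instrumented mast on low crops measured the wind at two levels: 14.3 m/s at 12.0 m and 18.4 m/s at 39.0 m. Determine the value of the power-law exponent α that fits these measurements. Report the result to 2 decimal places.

Power law: V₂/V₁ = (z₂/z₁)^α ⇒ α = ln(V₂/V₁) / ln(z₂/z₁)
α = ln(18.4/14.3) / ln(39.0/12.0) = ln(1.2867) / ln(3.2500)
  = 0.25209 / 1.17865 = 0.21388

α ≈ 0.21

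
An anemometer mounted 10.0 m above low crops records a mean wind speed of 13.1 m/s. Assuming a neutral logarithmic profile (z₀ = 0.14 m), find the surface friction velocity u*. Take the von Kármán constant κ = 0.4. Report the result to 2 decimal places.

Log law: V(z) = (u*/κ) · ln(z/z₀) ⇒ u* = κ · V / ln(z/z₀)
u* = 0.4 × 13.1 / ln(10.0/0.14) = 0.4 × 13.1 / 4.2687
   = 5.2400 / 4.2687 = 1.2275 m/s

u* ≈ 1.23 m/s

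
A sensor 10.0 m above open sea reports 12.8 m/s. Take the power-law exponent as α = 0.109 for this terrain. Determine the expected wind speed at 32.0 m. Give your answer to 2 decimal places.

Power-law profile: V₂ = V₁ · (z₂/z₁)^α
V₂ = 12.8 × (32.0/10.0)^0.109 = 12.8 × (3.2000)^0.109
    = 12.8 × 1.1352 = 14.5302 m/s

14.53 m/s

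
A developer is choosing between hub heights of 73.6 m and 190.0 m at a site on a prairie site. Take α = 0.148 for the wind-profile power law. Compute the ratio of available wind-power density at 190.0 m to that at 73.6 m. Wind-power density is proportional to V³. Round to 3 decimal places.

Speed ratio: V_B/V_A = (z_B/z_A)^α = (190.0/73.6)^0.148 = (2.5815)^0.148 = 1.15069
Power-density ratio: P_B/P_A = (V_B/V_A)³ = (1.15069)³ = 1.52361

1.524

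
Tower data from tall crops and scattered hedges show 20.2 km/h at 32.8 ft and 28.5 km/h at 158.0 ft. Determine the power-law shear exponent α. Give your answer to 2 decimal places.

Power law: V₂/V₁ = (z₂/z₁)^α ⇒ α = ln(V₂/V₁) / ln(z₂/z₁)
α = ln(28.5/20.2) / ln(158.0/32.8) = ln(1.4109) / ln(4.8171)
  = 0.34422 / 1.57217 = 0.21895

α ≈ 0.22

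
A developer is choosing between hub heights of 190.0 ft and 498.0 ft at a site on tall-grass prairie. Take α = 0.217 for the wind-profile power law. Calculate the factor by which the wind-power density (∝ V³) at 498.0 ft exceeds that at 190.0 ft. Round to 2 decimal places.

Speed ratio: V_B/V_A = (z_B/z_A)^α = (498.0/190.0)^0.217 = (2.6211)^0.217 = 1.23256
Power-density ratio: P_B/P_A = (V_B/V_A)³ = (1.23256)³ = 1.87253

1.87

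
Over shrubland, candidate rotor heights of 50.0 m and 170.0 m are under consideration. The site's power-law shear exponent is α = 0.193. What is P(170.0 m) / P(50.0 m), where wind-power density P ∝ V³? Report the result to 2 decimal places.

2.03

Speed ratio: V_B/V_A = (z_B/z_A)^α = (170.0/50.0)^0.193 = (3.4000)^0.193 = 1.26641
Power-density ratio: P_B/P_A = (V_B/V_A)³ = (1.26641)³ = 2.03108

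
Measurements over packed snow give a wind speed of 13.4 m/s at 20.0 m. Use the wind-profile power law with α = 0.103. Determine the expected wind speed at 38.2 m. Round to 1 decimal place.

14.3 m/s

Power-law profile: V₂ = V₁ · (z₂/z₁)^α
V₂ = 13.4 × (38.2/20.0)^0.103 = 13.4 × (1.9100)^0.103
    = 13.4 × 1.0689 = 14.3236 m/s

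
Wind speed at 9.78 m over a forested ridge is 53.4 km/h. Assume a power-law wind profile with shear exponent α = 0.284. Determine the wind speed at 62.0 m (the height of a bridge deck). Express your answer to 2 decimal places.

90.22 km/h

Power-law profile: V₂ = V₁ · (z₂/z₁)^α
V₂ = 53.4 × (62.0/9.78)^0.284 = 53.4 × (6.3395)^0.284
    = 53.4 × 1.6896 = 90.2245 km/h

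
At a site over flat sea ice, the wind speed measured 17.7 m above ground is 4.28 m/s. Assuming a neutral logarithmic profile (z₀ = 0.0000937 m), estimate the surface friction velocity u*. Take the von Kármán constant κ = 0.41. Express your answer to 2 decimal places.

u* ≈ 0.14 m/s

Log law: V(z) = (u*/κ) · ln(z/z₀) ⇒ u* = κ · V / ln(z/z₀)
u* = 0.41 × 4.28 / ln(17.7/0.0000937) = 0.41 × 4.28 / 12.1490
   = 1.7548 / 12.1490 = 0.1444 m/s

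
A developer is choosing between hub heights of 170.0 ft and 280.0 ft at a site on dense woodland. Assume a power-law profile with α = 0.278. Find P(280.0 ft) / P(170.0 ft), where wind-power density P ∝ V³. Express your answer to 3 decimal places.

1.516

Speed ratio: V_B/V_A = (z_B/z_A)^α = (280.0/170.0)^0.278 = (1.6471)^0.278 = 1.14880
Power-density ratio: P_B/P_A = (V_B/V_A)³ = (1.14880)³ = 1.51613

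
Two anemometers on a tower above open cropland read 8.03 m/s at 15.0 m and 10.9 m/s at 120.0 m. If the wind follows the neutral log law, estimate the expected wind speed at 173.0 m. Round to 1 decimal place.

Log law: V ∝ ln(z/z₀). From the pair, with r = V₁/V₂ = 0.73670,
ln z₀ = (ln z₁ − r·ln z₂)/(1 − r) = (2.7081 − 0.73670×4.7875)/0.26330 = -3.1100 → z₀ = 0.04460 m
V₃ = V₁ · ln(z₃/z₀)/ln(z₁/z₀) = 8.03 × 8.2633/5.8181 = 11.4049 m/s

11.4 m/s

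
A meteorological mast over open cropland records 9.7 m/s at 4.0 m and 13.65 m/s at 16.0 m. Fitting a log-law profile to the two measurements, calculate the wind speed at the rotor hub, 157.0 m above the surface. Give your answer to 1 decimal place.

20.2 m/s

Log law: V ∝ ln(z/z₀). From the pair, with r = V₁/V₂ = 0.71062,
ln z₀ = (ln z₁ − r·ln z₂)/(1 − r) = (1.3863 − 0.71062×2.7726)/0.28938 = -2.0180 → z₀ = 0.1329 m
V₃ = V₁ · ln(z₃/z₀)/ln(z₁/z₀) = 9.7 × 7.0743/3.4043 = 20.1569 m/s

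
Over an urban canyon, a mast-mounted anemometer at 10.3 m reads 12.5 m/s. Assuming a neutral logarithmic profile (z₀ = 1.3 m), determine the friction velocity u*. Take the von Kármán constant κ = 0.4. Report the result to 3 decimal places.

u* ≈ 2.416 m/s

Log law: V(z) = (u*/κ) · ln(z/z₀) ⇒ u* = κ · V / ln(z/z₀)
u* = 0.4 × 12.5 / ln(10.3/1.3) = 0.4 × 12.5 / 2.0698
   = 5.0000 / 2.0698 = 2.4157 m/s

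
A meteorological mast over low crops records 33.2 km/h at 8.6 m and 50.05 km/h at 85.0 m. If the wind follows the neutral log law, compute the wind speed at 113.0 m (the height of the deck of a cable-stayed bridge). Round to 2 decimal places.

Log law: V ∝ ln(z/z₀). From the pair, with r = V₁/V₂ = 0.66334,
ln z₀ = (ln z₁ − r·ln z₂)/(1 − r) = (2.1518 − 0.66334×4.4427)/0.33666 = -2.3620 → z₀ = 0.09423 m
V₃ = V₁ · ln(z₃/z₀)/ln(z₁/z₀) = 33.2 × 7.0894/4.5138 = 52.1443 km/h

52.14 km/h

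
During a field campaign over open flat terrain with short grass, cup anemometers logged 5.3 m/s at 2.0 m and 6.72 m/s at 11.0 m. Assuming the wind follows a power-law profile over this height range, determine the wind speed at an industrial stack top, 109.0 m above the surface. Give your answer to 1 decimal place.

First find α: α = ln(V₂/V₁)/ln(z₂/z₁) = ln(6.72/5.3)/ln(11.0/2.0) = 0.23738/1.70475 = 0.1392
Extrapolate from 11.0 m to 109.0 m: V₃ = 6.72 × (109.0/11.0)^0.1392 = 6.72 × 1.3762 = 9.2483 m/s

9.2 m/s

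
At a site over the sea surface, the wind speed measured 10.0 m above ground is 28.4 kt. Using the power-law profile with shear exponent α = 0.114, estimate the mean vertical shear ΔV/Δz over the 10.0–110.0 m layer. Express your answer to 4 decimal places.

0.0893 kt/m

Power law: V₂ = V₁ · (z₂/z₁)^α = 28.4 × (11.0000)^0.114 = 37.3282 kt
ΔV/Δz = (37.3282 − 28.4)/(110.0 − 10.0) = 8.9282/100.0000 = 0.08928 kt/m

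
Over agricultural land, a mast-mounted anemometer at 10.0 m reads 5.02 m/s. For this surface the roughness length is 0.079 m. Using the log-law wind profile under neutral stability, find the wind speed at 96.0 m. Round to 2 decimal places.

Log law: V(z) ∝ ln(z/z₀), so V₂/V₁ = ln(z₂/z₀) / ln(z₁/z₀).
ln(96.0/0.079) = 7.1027, ln(10.0/0.079) = 4.8409
V₂ = 5.02 × 7.1027/4.8409 = 5.02 × 1.4672 = 7.3654 m/s

7.37 m/s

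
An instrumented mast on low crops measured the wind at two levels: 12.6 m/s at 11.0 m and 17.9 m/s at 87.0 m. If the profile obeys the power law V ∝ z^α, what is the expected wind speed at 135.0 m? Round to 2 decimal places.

19.29 m/s

First find α: α = ln(V₂/V₁)/ln(z₂/z₁) = ln(17.9/12.6)/ln(87.0/11.0) = 0.35110/2.06801 = 0.1698
Extrapolate from 87.0 m to 135.0 m: V₃ = 17.9 × (135.0/87.0)^0.1698 = 17.9 × 1.0774 = 19.2863 m/s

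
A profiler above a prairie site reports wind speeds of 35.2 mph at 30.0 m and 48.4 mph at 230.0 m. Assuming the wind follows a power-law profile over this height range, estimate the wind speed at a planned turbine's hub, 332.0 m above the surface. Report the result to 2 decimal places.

51.26 mph

First find α: α = ln(V₂/V₁)/ln(z₂/z₁) = ln(48.4/35.2)/ln(230.0/30.0) = 0.31845/2.03688 = 0.1563
Extrapolate from 230.0 m to 332.0 m: V₃ = 48.4 × (332.0/230.0)^0.1563 = 48.4 × 1.0591 = 51.2588 mph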